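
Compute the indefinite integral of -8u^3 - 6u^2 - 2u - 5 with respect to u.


Reverse power rule on each term:
  ∫ -8u^3 du = -2u^4
  ∫ -6u^2 du = -2u^3
  ∫ -2u du = -u^2
  ∫ -5 du = -5u
F(u) = -2u^4 - 2u^3 - u^2 - 5u + C


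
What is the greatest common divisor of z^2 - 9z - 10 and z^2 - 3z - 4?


Factor each:
  z^2 - 9z - 10 = (z + 1)(z - 10)
  z^2 - 3z - 4 = (z + 1)(z - 4)
Common monic factor: z + 1


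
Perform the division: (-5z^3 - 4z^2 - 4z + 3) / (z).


(-5z^3 - 4z^2 - 4z + 3) / (z)
Step 1: -5z^2 * (z) = -5z^3; subtract.
Step 2: -4z * (z) = -4z^2; subtract.
Step 3: -4 * (z) = -4z; subtract.
Quotient: -5z^2 - 4z - 4, Remainder: 3


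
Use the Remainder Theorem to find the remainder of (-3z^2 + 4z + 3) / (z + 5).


By the Remainder Theorem, the remainder equals p(-5):
  -3*(-5)^2 = -75
  4*(-5)^1 = -20
  constant: 3
Sum: -75 - 20 + 3 = -92


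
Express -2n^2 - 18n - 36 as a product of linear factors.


Roots satisfy r1 + r2 = -b/a = -9 and r1*r2 = c/a = 18.
So r1 = -3, r2 = -6.
-2n^2 - 18n - 36 = -2(n - r1)(n - r2) = -2(n + 3)(n + 6)


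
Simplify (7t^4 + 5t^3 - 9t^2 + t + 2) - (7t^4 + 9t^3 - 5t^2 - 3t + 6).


Distribute the minus sign:
  (7t^4 + 5t^3 - 9t^2 + t + 2)
- (7t^4 + 9t^3 - 5t^2 - 3t + 6)
Negate second polynomial: -7t^4 - 9t^3 + 5t^2 + 3t - 6
Add: -4t^3 - 4t^2 + 4t - 4


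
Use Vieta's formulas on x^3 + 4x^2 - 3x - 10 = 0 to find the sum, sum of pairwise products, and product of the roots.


Monic cubic x^3+bx^2+cx+d=0: sum=-b, pairwise sum=c, product=-d.
b=4, c=-3, d=-10
r1+r2+r3 = -4
r1r2+r1r3+r2r3 = -3
r1r2r3 = 10


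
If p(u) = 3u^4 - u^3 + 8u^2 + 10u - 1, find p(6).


Using direct substitution:
  3 * (6)^4 = 3888
  -1 * (6)^3 = -216
  8 * (6)^2 = 288
  10 * (6)^1 = 60
  constant: -1
Sum = 3888 - 216 + 288 + 60 - 1 = 4019


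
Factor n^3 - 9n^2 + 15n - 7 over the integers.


Try integer roots (divisors of -7). n=1: p(1)=0.
Divide out (n - 1): quotient is n^2 - 8n + 7.
Factor the quadratic: (n - 1)(n - 7)
Result: (n - 1)(n - 1)(n - 7)


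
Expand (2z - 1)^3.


Expand (2z - 1)^3 by repeated multiplication:
  (2z - 1)^2 = 4z^2 - 4z + 1
= 8z^3 - 12z^2 + 6z - 1


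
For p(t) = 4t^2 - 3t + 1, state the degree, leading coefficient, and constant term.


Highest power of t is 2, with coefficient 4. Constant term is 1.
Degree = 2, leading coefficient = 4, constant term = 1


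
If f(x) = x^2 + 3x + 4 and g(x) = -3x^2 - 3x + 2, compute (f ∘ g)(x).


Substitute g(x) into f:
f(g(x)) = 1*(-3x^2 - 3x + 2)^2 + 3*(-3x^2 - 3x + 2) + 4
(-3x^2 - 3x + 2)^2 = 9x^4 + 18x^3 - 3x^2 - 12x + 4
Expand and combine: 9x^4 + 18x^3 - 12x^2 - 21x + 14


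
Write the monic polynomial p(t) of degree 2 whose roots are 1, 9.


p(t) = (t - 1)(t - 9)
Expand: t^2 - 10t + 9


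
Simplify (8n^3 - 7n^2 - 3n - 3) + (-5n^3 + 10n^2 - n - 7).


Align terms by degree and add:
  8n^3 - 7n^2 - 3n - 3
  -5n^3 + 10n^2 - n - 7
= 3n^3 + 3n^2 - 4n - 10


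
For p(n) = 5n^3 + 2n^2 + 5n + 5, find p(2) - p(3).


p(2) = 63
p(3) = 173
p(2) - p(3) = 63 - 173 = -110


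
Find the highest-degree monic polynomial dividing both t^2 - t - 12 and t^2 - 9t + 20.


Factor each:
  t^2 - t - 12 = (t - 4)(t + 3)
  t^2 - 9t + 20 = (t - 4)(t - 5)
Common monic factor: t - 4


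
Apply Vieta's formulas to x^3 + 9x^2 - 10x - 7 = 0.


Monic cubic x^3+bx^2+cx+d=0: sum=-b, pairwise sum=c, product=-d.
b=9, c=-10, d=-7
r1+r2+r3 = -9
r1r2+r1r3+r2r3 = -10
r1r2r3 = 7


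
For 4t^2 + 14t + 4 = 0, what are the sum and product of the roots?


For at^2+bt+c=0: sum = -b/a, product = c/a.
a=4, b=14, c=4
Sum = -(14)/4 = -7/2
Product = (4)/4 = 1


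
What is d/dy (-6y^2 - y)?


Apply the power rule term by term:
  d/dy(-6y^2) = -12y
  d/dy(-y) = -1
p'(y) = -12y - 1


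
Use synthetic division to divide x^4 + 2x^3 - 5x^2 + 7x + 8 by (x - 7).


Synthetic division with c = 7. Coefficients: 1, 2, -5, 7, 8
Bring down 1.
  1 * 7 = 7; 7 + 2 = 9
  9 * 7 = 63; 63 - 5 = 58
  58 * 7 = 406; 406 + 7 = 413
  413 * 7 = 2891; 2891 + 8 = 2899
Quotient: x^3 + 9x^2 + 58x + 413, Remainder: 2899


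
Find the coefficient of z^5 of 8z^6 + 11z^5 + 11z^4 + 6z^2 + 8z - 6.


Read off the coefficient of z^5: 11


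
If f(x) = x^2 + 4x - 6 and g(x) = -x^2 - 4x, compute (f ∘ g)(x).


Substitute g(x) into f:
f(g(x)) = 1*(-x^2 - 4x)^2 + 4*(-x^2 - 4x) + (-6)
(-x^2 - 4x)^2 = x^4 + 8x^3 + 16x^2
Expand and combine: x^4 + 8x^3 + 12x^2 - 16x - 6


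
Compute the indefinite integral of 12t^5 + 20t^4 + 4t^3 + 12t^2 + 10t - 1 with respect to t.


Reverse power rule on each term:
  ∫ 12t^5 dt = 2t^6
  ∫ 20t^4 dt = 4t^5
  ∫ 4t^3 dt = t^4
  ∫ 12t^2 dt = 4t^3
  ∫ 10t dt = 5t^2
  ∫ -1 dt = -t
F(t) = 2t^6 + 4t^5 + t^4 + 4t^3 + 5t^2 - t + C


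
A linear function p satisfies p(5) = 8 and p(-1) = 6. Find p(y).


p(y) = my + b. Using p(5)=8, p(-1)=6:
m = (8 - 6)/(5 + 1) = 2/6 = 1/3
b = 8 - m*(5) = 8 - 5/3 = 19/3
p(y) = (1/3)y + (19/3)


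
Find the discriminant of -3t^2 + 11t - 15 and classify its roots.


D = b^2 - 4ac = (11)^2 - 4(-3)(-15) = 121 - 180 = -59
Since D < 0: two complex conjugate roots (no real roots)


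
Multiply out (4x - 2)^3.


Expand (4x - 2)^3 by repeated multiplication:
  (4x - 2)^2 = 16x^2 - 16x + 4
= 64x^3 - 96x^2 + 48x - 8


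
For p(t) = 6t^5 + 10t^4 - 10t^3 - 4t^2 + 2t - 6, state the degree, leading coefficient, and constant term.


Highest power of t is 5, with coefficient 6. Constant term is -6.
Degree = 5, leading coefficient = 6, constant term = -6


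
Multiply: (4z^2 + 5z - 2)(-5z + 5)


Distribute each term of the first polynomial:
  (4z^2)(-5z + 5) = -20z^3 + 20z^2
  (5z)(-5z + 5) = -25z^2 + 25z
  (-2)(-5z + 5) = 10z - 10
Sum: -20z^3 - 5z^2 + 35z - 10


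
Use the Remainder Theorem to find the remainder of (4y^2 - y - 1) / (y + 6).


By the Remainder Theorem, the remainder equals p(-6):
  4*(-6)^2 = 144
  -1*(-6)^1 = 6
  constant: -1
Sum: 144 + 6 - 1 = 149


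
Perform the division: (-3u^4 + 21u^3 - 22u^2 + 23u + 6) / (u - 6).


(-3u^4 + 21u^3 - 22u^2 + 23u + 6) / (u - 6)
Step 1: -3u^3 * (u - 6) = -3u^4 + 18u^3; subtract.
Step 2: 3u^2 * (u - 6) = 3u^3 - 18u^2; subtract.
Step 3: -4u * (u - 6) = -4u^2 + 24u; subtract.
Step 4: -1 * (u - 6) = -u + 6; subtract.
Quotient: -3u^3 + 3u^2 - 4u - 1, Remainder: 0


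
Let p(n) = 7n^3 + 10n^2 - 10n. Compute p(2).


Using direct substitution:
  7 * (2)^3 = 56
  10 * (2)^2 = 40
  -10 * (2)^1 = -20
  constant: 0
Sum = 56 + 40 - 20 + 0 = 76


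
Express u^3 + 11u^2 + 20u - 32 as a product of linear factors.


Try integer roots (divisors of -32). u=-4: p(-4)=0.
Divide out (u + 4): quotient is u^2 + 7u - 8.
Factor the quadratic: (u + 8)(u - 1)
Result: (u + 4)(u + 8)(u - 1)


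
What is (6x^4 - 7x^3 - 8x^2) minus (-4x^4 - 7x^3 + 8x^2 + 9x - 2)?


Distribute the minus sign:
  (6x^4 - 7x^3 - 8x^2)
- (-4x^4 - 7x^3 + 8x^2 + 9x - 2)
Negate second polynomial: 4x^4 + 7x^3 - 8x^2 - 9x + 2
Add: 10x^4 - 16x^2 - 9x + 2


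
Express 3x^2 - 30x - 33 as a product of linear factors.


Roots satisfy r1 + r2 = -b/a = 10 and r1*r2 = c/a = -11.
So r1 = 11, r2 = -1.
3x^2 - 30x - 33 = 3(x - r1)(x - r2) = 3(x - 11)(x + 1)


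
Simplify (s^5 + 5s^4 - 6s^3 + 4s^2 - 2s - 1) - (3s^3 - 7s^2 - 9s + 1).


Distribute the minus sign:
  (s^5 + 5s^4 - 6s^3 + 4s^2 - 2s - 1)
- (3s^3 - 7s^2 - 9s + 1)
Negate second polynomial: -3s^3 + 7s^2 + 9s - 1
Add: s^5 + 5s^4 - 9s^3 + 11s^2 + 7s - 2


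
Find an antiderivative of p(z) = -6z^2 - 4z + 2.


Reverse power rule on each term:
  ∫ -6z^2 dz = -2z^3
  ∫ -4z dz = -2z^2
  ∫ 2 dz = 2z
F(z) = -2z^3 - 2z^2 + 2z + C


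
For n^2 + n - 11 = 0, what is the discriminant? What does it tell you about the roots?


D = b^2 - 4ac = (1)^2 - 4(1)(-11) = 1 + 44 = 45
Since D > 0: two distinct irrational roots


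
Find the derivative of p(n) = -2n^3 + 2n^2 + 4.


Apply the power rule term by term:
  d/dn(-2n^3) = -6n^2
  d/dn(2n^2) = 4n
  d/dn(4) = 0
p'(n) = -6n^2 + 4n


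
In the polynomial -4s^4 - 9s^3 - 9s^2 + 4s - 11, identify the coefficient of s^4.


Read off the coefficient of s^4: -4


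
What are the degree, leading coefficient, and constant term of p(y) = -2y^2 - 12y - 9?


Highest power of y is 2, with coefficient -2. Constant term is -9.
Degree = 2, leading coefficient = -2, constant term = -9


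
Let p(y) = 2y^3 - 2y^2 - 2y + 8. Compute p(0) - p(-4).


p(0) = 8
p(-4) = -144
p(0) - p(-4) = 8 + 144 = 152


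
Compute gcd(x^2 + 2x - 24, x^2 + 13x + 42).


Factor each:
  x^2 + 2x - 24 = (x + 6)(x - 4)
  x^2 + 13x + 42 = (x + 6)(x + 7)
Common monic factor: x + 6


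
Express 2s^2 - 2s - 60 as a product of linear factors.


Roots satisfy r1 + r2 = -b/a = 1 and r1*r2 = c/a = -30.
So r1 = -5, r2 = 6.
2s^2 - 2s - 60 = 2(s - r1)(s - r2) = 2(s + 5)(s - 6)


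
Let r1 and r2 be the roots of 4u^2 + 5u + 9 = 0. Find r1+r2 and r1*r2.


For au^2+bu+c=0: sum = -b/a, product = c/a.
a=4, b=5, c=9
Sum = -(5)/4 = -5/4
Product = (9)/4 = 9/4


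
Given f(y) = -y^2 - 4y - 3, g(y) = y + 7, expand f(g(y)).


Substitute g(y) into f:
f(g(y)) = -1*(y + 7)^2 + (-4)*(y + 7) + (-3)
(y + 7)^2 = y^2 + 14y + 49
Expand and combine: -y^2 - 18y - 80


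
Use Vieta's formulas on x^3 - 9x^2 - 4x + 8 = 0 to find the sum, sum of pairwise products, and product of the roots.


Monic cubic x^3+bx^2+cx+d=0: sum=-b, pairwise sum=c, product=-d.
b=-9, c=-4, d=8
r1+r2+r3 = 9
r1r2+r1r3+r2r3 = -4
r1r2r3 = -8


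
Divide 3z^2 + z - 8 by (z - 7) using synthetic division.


Synthetic division with c = 7. Coefficients: 3, 1, -8
Bring down 3.
  3 * 7 = 21; 21 + 1 = 22
  22 * 7 = 154; 154 - 8 = 146
Quotient: 3z + 22, Remainder: 146


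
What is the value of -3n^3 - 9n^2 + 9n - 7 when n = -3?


Using direct substitution:
  -3 * (-3)^3 = 81
  -9 * (-3)^2 = -81
  9 * (-3)^1 = -27
  constant: -7
Sum = 81 - 81 - 27 - 7 = -34


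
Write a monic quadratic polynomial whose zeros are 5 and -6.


p(n) = (n - 5)(n + 6)
Expand: n^2 + n - 30


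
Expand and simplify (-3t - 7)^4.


Expand (-3t - 7)^4 by repeated multiplication:
  (-3t - 7)^2 = 9t^2 + 42t + 49
  (-3t - 7)^3 = -27t^3 - 189t^2 - 441t - 343
= 81t^4 + 756t^3 + 2646t^2 + 4116t + 2401


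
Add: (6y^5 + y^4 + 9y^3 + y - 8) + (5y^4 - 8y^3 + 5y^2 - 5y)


Align terms by degree and add:
  6y^5 + y^4 + 9y^3 + y - 8
+ 5y^4 - 8y^3 + 5y^2 - 5y
= 6y^5 + 6y^4 + y^3 + 5y^2 - 4y - 8


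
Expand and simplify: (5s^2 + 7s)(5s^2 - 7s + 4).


Distribute each term of the first polynomial:
  (5s^2)(5s^2 - 7s + 4) = 25s^4 - 35s^3 + 20s^2
  (7s)(5s^2 - 7s + 4) = 35s^3 - 49s^2 + 28s
Sum: 25s^4 - 29s^2 + 28s


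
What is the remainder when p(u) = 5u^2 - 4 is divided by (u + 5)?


By the Remainder Theorem, the remainder equals p(-5):
  5*(-5)^2 = 125
  0*(-5)^1 = 0
  constant: -4
Sum: 125 + 0 - 4 = 121


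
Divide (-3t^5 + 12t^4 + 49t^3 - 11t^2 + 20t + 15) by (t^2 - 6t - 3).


(-3t^5 + 12t^4 + 49t^3 - 11t^2 + 20t + 15) / (t^2 - 6t - 3)
Step 1: -3t^3 * (t^2 - 6t - 3) = -3t^5 + 18t^4 + 9t^3; subtract.
Step 2: -6t^2 * (t^2 - 6t - 3) = -6t^4 + 36t^3 + 18t^2; subtract.
Step 3: 4t * (t^2 - 6t - 3) = 4t^3 - 24t^2 - 12t; subtract.
Step 4: -5 * (t^2 - 6t - 3) = -5t^2 + 30t + 15; subtract.
Quotient: -3t^3 - 6t^2 + 4t - 5, Remainder: 2t


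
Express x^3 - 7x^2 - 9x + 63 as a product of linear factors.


Try integer roots (divisors of 63). x=-3: p(-3)=0.
Divide out (x + 3): quotient is x^2 - 10x + 21.
Factor the quadratic: (x - 3)(x - 7)
Result: (x + 3)(x - 3)(x - 7)


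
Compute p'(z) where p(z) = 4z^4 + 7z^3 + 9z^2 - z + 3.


Apply the power rule term by term:
  d/dz(4z^4) = 16z^3
  d/dz(7z^3) = 21z^2
  d/dz(9z^2) = 18z
  d/dz(-z) = -1
  d/dz(3) = 0
p'(z) = 16z^3 + 21z^2 + 18z - 1


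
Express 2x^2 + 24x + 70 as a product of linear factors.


Roots satisfy r1 + r2 = -b/a = -12 and r1*r2 = c/a = 35.
So r1 = -5, r2 = -7.
2x^2 + 24x + 70 = 2(x - r1)(x - r2) = 2(x + 5)(x + 7)


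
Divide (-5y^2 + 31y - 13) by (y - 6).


(-5y^2 + 31y - 13) / (y - 6)
Step 1: -5y * (y - 6) = -5y^2 + 30y; subtract.
Step 2: 1 * (y - 6) = y - 6; subtract.
Quotient: -5y + 1, Remainder: -7


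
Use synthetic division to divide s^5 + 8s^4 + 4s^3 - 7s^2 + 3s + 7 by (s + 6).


Synthetic division with c = -6. Coefficients: 1, 8, 4, -7, 3, 7
Bring down 1.
  1 * -6 = -6; -6 + 8 = 2
  2 * -6 = -12; -12 + 4 = -8
  -8 * -6 = 48; 48 - 7 = 41
  41 * -6 = -246; -246 + 3 = -243
  -243 * -6 = 1458; 1458 + 7 = 1465
Quotient: s^4 + 2s^3 - 8s^2 + 41s - 243, Remainder: 1465


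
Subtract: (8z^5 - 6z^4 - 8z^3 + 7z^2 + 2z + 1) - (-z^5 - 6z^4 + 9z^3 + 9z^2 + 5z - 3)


Distribute the minus sign:
  (8z^5 - 6z^4 - 8z^3 + 7z^2 + 2z + 1)
- (-z^5 - 6z^4 + 9z^3 + 9z^2 + 5z - 3)
Negate second polynomial: z^5 + 6z^4 - 9z^3 - 9z^2 - 5z + 3
Add: 9z^5 - 17z^3 - 2z^2 - 3z + 4


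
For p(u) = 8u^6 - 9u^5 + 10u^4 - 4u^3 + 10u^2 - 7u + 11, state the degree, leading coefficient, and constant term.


Highest power of u is 6, with coefficient 8. Constant term is 11.
Degree = 6, leading coefficient = 8, constant term = 11


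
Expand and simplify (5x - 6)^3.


Expand (5x - 6)^3 by repeated multiplication:
  (5x - 6)^2 = 25x^2 - 60x + 36
= 125x^3 - 450x^2 + 540x - 216


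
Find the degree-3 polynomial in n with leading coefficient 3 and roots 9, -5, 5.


p(n) = 3(n - 9)(n + 5)(n - 5)
Expand: 3n^3 - 27n^2 - 75n + 675


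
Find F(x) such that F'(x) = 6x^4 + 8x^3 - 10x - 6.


Reverse power rule on each term:
  ∫ 6x^4 dx = (6/5)x^5
  ∫ 8x^3 dx = 2x^4
  ∫ -10x dx = -5x^2
  ∫ -6 dx = -6x
F(x) = (6/5)x^5 + 2x^4 - 5x^2 - 6x + C


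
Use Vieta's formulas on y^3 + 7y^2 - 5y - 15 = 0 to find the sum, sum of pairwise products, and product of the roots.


Monic cubic y^3+by^2+cy+d=0: sum=-b, pairwise sum=c, product=-d.
b=7, c=-5, d=-15
r1+r2+r3 = -7
r1r2+r1r3+r2r3 = -5
r1r2r3 = 15


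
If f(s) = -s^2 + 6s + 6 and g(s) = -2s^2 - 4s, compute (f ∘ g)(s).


Substitute g(s) into f:
f(g(s)) = -1*(-2s^2 - 4s)^2 + 6*(-2s^2 - 4s) + 6
(-2s^2 - 4s)^2 = 4s^4 + 16s^3 + 16s^2
Expand and combine: -4s^4 - 16s^3 - 28s^2 - 24s + 6


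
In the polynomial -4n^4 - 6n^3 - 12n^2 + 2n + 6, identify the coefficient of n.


Read off the coefficient of n: 2


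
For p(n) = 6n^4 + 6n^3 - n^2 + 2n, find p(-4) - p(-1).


p(-4) = 1128
p(-1) = -3
p(-4) - p(-1) = 1128 + 3 = 1131


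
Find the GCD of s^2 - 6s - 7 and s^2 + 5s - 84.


Factor each:
  s^2 - 6s - 7 = (s - 7)(s + 1)
  s^2 + 5s - 84 = (s - 7)(s + 12)
Common monic factor: s - 7


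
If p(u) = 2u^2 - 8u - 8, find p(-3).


Using direct substitution:
  2 * (-3)^2 = 18
  -8 * (-3)^1 = 24
  constant: -8
Sum = 18 + 24 - 8 = 34


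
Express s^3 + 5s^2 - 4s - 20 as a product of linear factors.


Try integer roots (divisors of -20). s=-2: p(-2)=0.
Divide out (s + 2): quotient is s^2 + 3s - 10.
Factor the quadratic: (s + 5)(s - 2)
Result: (s + 2)(s + 5)(s - 2)


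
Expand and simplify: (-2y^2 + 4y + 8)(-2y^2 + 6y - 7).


Distribute each term of the first polynomial:
  (-2y^2)(-2y^2 + 6y - 7) = 4y^4 - 12y^3 + 14y^2
  (4y)(-2y^2 + 6y - 7) = -8y^3 + 24y^2 - 28y
  (8)(-2y^2 + 6y - 7) = -16y^2 + 48y - 56
Sum: 4y^4 - 20y^3 + 22y^2 + 20y - 56


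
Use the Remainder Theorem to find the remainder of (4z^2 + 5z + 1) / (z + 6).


By the Remainder Theorem, the remainder equals p(-6):
  4*(-6)^2 = 144
  5*(-6)^1 = -30
  constant: 1
Sum: 144 - 30 + 1 = 115


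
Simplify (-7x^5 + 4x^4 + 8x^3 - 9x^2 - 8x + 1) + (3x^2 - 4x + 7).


Align terms by degree and add:
  -7x^5 + 4x^4 + 8x^3 - 9x^2 - 8x + 1
+ 3x^2 - 4x + 7
= -7x^5 + 4x^4 + 8x^3 - 6x^2 - 12x + 8


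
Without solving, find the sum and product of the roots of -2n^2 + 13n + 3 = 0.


For an^2+bn+c=0: sum = -b/a, product = c/a.
a=-2, b=13, c=3
Sum = -(13)/-2 = 13/2
Product = (3)/-2 = -3/2


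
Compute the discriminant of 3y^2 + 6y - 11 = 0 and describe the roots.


D = b^2 - 4ac = (6)^2 - 4(3)(-11) = 36 + 132 = 168
Since D > 0: two distinct irrational roots


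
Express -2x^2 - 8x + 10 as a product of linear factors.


Roots satisfy r1 + r2 = -b/a = -4 and r1*r2 = c/a = -5.
So r1 = 1, r2 = -5.
-2x^2 - 8x + 10 = -2(x - r1)(x - r2) = -2(x - 1)(x + 5)


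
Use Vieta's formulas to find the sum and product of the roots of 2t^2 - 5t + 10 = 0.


For at^2+bt+c=0: sum = -b/a, product = c/a.
a=2, b=-5, c=10
Sum = -(-5)/2 = 5/2
Product = (10)/2 = 5


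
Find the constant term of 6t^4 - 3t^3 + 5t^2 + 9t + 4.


Read off the constant term: 4


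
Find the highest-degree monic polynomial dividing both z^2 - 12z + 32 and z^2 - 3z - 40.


Factor each:
  z^2 - 12z + 32 = (z - 8)(z - 4)
  z^2 - 3z - 40 = (z - 8)(z + 5)
Common monic factor: z - 8


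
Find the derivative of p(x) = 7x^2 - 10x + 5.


Apply the power rule term by term:
  d/dx(7x^2) = 14x
  d/dx(-10x) = -10
  d/dx(5) = 0
p'(x) = 14x - 10


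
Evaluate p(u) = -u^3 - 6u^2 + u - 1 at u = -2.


Using direct substitution:
  -1 * (-2)^3 = 8
  -6 * (-2)^2 = -24
  1 * (-2)^1 = -2
  constant: -1
Sum = 8 - 24 - 2 - 1 = -19


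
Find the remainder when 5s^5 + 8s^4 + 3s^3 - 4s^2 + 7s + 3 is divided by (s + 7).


By the Remainder Theorem, the remainder equals p(-7):
  5*(-7)^5 = -84035
  8*(-7)^4 = 19208
  3*(-7)^3 = -1029
  -4*(-7)^2 = -196
  7*(-7)^1 = -49
  constant: 3
Sum: -84035 + 19208 - 1029 - 196 - 49 + 3 = -66098


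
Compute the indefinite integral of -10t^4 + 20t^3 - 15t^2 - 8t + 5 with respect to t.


Reverse power rule on each term:
  ∫ -10t^4 dt = -2t^5
  ∫ 20t^3 dt = 5t^4
  ∫ -15t^2 dt = -5t^3
  ∫ -8t dt = -4t^2
  ∫ 5 dt = 5t
F(t) = -2t^5 + 5t^4 - 5t^3 - 4t^2 + 5t + C


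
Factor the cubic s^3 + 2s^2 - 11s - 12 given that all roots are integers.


Try integer roots (divisors of -12). s=3: p(3)=0.
Divide out (s - 3): quotient is s^2 + 5s + 4.
Factor the quadratic: (s + 4)(s + 1)
Result: (s - 3)(s + 4)(s + 1)


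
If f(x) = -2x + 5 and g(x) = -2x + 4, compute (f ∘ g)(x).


Substitute g(x) into f:
f(g(x)) = -2*(-2x + 4) + 5
Expand and combine: 4x - 3


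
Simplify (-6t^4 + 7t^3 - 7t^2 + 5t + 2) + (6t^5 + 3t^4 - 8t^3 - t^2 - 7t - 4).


Align terms by degree and add:
  -6t^4 + 7t^3 - 7t^2 + 5t + 2
+ 6t^5 + 3t^4 - 8t^3 - t^2 - 7t - 4
= 6t^5 - 3t^4 - t^3 - 8t^2 - 2t - 2


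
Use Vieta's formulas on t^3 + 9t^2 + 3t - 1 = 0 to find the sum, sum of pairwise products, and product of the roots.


Monic cubic t^3+bt^2+ct+d=0: sum=-b, pairwise sum=c, product=-d.
b=9, c=3, d=-1
r1+r2+r3 = -9
r1r2+r1r3+r2r3 = 3
r1r2r3 = 1


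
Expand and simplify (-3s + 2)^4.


Expand (-3s + 2)^4 by repeated multiplication:
  (-3s + 2)^2 = 9s^2 - 12s + 4
  (-3s + 2)^3 = -27s^3 + 54s^2 - 36s + 8
= 81s^4 - 216s^3 + 216s^2 - 96s + 16


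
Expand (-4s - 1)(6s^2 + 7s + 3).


Distribute each term of the first polynomial:
  (-4s)(6s^2 + 7s + 3) = -24s^3 - 28s^2 - 12s
  (-1)(6s^2 + 7s + 3) = -6s^2 - 7s - 3
Sum: -24s^3 - 34s^2 - 19s - 3


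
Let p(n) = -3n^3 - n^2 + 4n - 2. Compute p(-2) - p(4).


p(-2) = 10
p(4) = -194
p(-2) - p(4) = 10 + 194 = 204


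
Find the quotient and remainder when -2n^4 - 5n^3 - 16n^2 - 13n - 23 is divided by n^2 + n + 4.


(-2n^4 - 5n^3 - 16n^2 - 13n - 23) / (n^2 + n + 4)
Step 1: -2n^2 * (n^2 + n + 4) = -2n^4 - 2n^3 - 8n^2; subtract.
Step 2: -3n * (n^2 + n + 4) = -3n^3 - 3n^2 - 12n; subtract.
Step 3: -5 * (n^2 + n + 4) = -5n^2 - 5n - 20; subtract.
Quotient: -2n^2 - 3n - 5, Remainder: 4n - 3


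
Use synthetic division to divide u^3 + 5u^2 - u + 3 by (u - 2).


Synthetic division with c = 2. Coefficients: 1, 5, -1, 3
Bring down 1.
  1 * 2 = 2; 2 + 5 = 7
  7 * 2 = 14; 14 - 1 = 13
  13 * 2 = 26; 26 + 3 = 29
Quotient: u^2 + 7u + 13, Remainder: 29


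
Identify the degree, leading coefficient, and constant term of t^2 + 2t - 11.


Highest power of t is 2, with coefficient 1. Constant term is -11.
Degree = 2, leading coefficient = 1, constant term = -11


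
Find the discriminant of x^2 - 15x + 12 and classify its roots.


D = b^2 - 4ac = (-15)^2 - 4(1)(12) = 225 - 48 = 177
Since D > 0: two distinct irrational roots


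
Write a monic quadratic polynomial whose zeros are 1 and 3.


p(t) = (t - 1)(t - 3)
Expand: t^2 - 4t + 3


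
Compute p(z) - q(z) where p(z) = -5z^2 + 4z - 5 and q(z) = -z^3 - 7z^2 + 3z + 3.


Distribute the minus sign:
  (-5z^2 + 4z - 5)
- (-z^3 - 7z^2 + 3z + 3)
Negate second polynomial: z^3 + 7z^2 - 3z - 3
Add: z^3 + 2z^2 + z - 8


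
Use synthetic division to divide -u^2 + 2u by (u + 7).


Synthetic division with c = -7. Coefficients: -1, 2, 0
Bring down -1.
  -1 * -7 = 7; 7 + 2 = 9
  9 * -7 = -63; -63 + 0 = -63
Quotient: -u + 9, Remainder: -63


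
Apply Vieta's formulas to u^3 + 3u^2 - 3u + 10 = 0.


Monic cubic u^3+bu^2+cu+d=0: sum=-b, pairwise sum=c, product=-d.
b=3, c=-3, d=10
r1+r2+r3 = -3
r1r2+r1r3+r2r3 = -3
r1r2r3 = -10


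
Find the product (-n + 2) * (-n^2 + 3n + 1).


Distribute each term of the first polynomial:
  (-n)(-n^2 + 3n + 1) = n^3 - 3n^2 - n
  (2)(-n^2 + 3n + 1) = -2n^2 + 6n + 2
Sum: n^3 - 5n^2 + 5n + 2


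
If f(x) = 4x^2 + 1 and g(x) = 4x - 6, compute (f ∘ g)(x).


Substitute g(x) into f:
f(g(x)) = 4*(4x - 6)^2 + 1
(4x - 6)^2 = 16x^2 - 48x + 36
Expand and combine: 64x^2 - 192x + 145


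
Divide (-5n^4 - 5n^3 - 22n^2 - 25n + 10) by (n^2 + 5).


(-5n^4 - 5n^3 - 22n^2 - 25n + 10) / (n^2 + 5)
Step 1: -5n^2 * (n^2 + 5) = -5n^4 - 25n^2; subtract.
Step 2: -5n * (n^2 + 5) = -5n^3 - 25n; subtract.
Step 3: 3 * (n^2 + 5) = 3n^2 + 15; subtract.
Quotient: -5n^2 - 5n + 3, Remainder: -5


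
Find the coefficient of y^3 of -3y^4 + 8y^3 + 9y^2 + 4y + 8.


Read off the coefficient of y^3: 8


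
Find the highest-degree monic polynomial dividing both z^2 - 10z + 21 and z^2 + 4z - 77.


Factor each:
  z^2 - 10z + 21 = (z - 7)(z - 3)
  z^2 + 4z - 77 = (z - 7)(z + 11)
Common monic factor: z - 7


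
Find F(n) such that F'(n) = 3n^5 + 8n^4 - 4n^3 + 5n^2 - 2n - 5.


Reverse power rule on each term:
  ∫ 3n^5 dn = (1/2)n^6
  ∫ 8n^4 dn = (8/5)n^5
  ∫ -4n^3 dn = -n^4
  ∫ 5n^2 dn = (5/3)n^3
  ∫ -2n dn = -n^2
  ∫ -5 dn = -5n
F(n) = (1/2)n^6 + (8/5)n^5 - n^4 + (5/3)n^3 - n^2 - 5n + C


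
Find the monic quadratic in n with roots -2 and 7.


p(n) = (n + 2)(n - 7)
Expand: n^2 - 5n - 14


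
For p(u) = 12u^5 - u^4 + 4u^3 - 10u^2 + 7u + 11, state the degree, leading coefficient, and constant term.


Highest power of u is 5, with coefficient 12. Constant term is 11.
Degree = 5, leading coefficient = 12, constant term = 11


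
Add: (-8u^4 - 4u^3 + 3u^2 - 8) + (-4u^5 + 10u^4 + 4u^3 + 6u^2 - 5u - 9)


Align terms by degree and add:
  -8u^4 - 4u^3 + 3u^2 - 8
  -4u^5 + 10u^4 + 4u^3 + 6u^2 - 5u - 9
= -4u^5 + 2u^4 + 9u^2 - 5u - 17


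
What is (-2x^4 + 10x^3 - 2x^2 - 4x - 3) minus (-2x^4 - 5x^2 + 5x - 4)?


Distribute the minus sign:
  (-2x^4 + 10x^3 - 2x^2 - 4x - 3)
- (-2x^4 - 5x^2 + 5x - 4)
Negate second polynomial: 2x^4 + 5x^2 - 5x + 4
Add: 10x^3 + 3x^2 - 9x + 1


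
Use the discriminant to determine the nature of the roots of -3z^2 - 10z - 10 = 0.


D = b^2 - 4ac = (-10)^2 - 4(-3)(-10) = 100 - 120 = -20
Since D < 0: two complex conjugate roots (no real roots)


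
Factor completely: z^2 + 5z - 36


Roots satisfy r1 + r2 = -b/a = -5 and r1*r2 = c/a = -36.
So r1 = 4, r2 = -9.
z^2 + 5z - 36 = (z - r1)(z - r2) = (z - 4)(z + 9)


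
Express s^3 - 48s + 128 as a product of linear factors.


Try integer roots (divisors of 128). s=-8: p(-8)=0.
Divide out (s + 8): quotient is s^2 - 8s + 16.
Factor the quadratic: (s - 4)(s - 4)
Result: (s + 8)(s - 4)(s - 4)


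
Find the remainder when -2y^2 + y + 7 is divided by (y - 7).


By the Remainder Theorem, the remainder equals p(7):
  -2*(7)^2 = -98
  1*(7)^1 = 7
  constant: 7
Sum: -98 + 7 + 7 = -84


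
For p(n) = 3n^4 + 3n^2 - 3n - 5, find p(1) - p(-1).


p(1) = -2
p(-1) = 4
p(1) - p(-1) = -2 - 4 = -6


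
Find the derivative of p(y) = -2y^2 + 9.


Apply the power rule term by term:
  d/dy(-2y^2) = -4y
  d/dy(9) = 0
p'(y) = -4y


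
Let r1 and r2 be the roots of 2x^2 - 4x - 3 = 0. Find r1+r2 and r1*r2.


For ax^2+bx+c=0: sum = -b/a, product = c/a.
a=2, b=-4, c=-3
Sum = -(-4)/2 = 2
Product = (-3)/2 = -3/2


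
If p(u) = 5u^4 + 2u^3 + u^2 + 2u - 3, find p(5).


Using direct substitution:
  5 * (5)^4 = 3125
  2 * (5)^3 = 250
  1 * (5)^2 = 25
  2 * (5)^1 = 10
  constant: -3
Sum = 3125 + 250 + 25 + 10 - 3 = 3407


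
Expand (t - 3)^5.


Expand (t - 3)^5 by repeated multiplication:
  (t - 3)^2 = t^2 - 6t + 9
  (t - 3)^3 = t^3 - 9t^2 + 27t - 27
  (t - 3)^4 = t^4 - 12t^3 + 54t^2 - 108t + 81
= t^5 - 15t^4 + 90t^3 - 270t^2 + 405t - 243


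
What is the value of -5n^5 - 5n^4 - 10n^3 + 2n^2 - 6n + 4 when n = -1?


Using direct substitution:
  -5 * (-1)^5 = 5
  -5 * (-1)^4 = -5
  -10 * (-1)^3 = 10
  2 * (-1)^2 = 2
  -6 * (-1)^1 = 6
  constant: 4
Sum = 5 - 5 + 10 + 2 + 6 + 4 = 22


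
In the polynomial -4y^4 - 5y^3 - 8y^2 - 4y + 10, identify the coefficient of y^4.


Read off the coefficient of y^4: -4


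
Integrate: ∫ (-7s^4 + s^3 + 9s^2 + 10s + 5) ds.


Reverse power rule on each term:
  ∫ -7s^4 ds = -(7/5)s^5
  ∫ s^3 ds = (1/4)s^4
  ∫ 9s^2 ds = 3s^3
  ∫ 10s ds = 5s^2
  ∫ 5 ds = 5s
F(s) = -(7/5)s^5 + (1/4)s^4 + 3s^3 + 5s^2 + 5s + C


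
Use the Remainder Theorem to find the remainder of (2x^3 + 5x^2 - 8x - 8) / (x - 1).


By the Remainder Theorem, the remainder equals p(1):
  2*(1)^3 = 2
  5*(1)^2 = 5
  -8*(1)^1 = -8
  constant: -8
Sum: 2 + 5 - 8 - 8 = -9


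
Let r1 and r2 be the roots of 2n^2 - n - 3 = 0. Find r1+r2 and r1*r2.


For an^2+bn+c=0: sum = -b/a, product = c/a.
a=2, b=-1, c=-3
Sum = -(-1)/2 = 1/2
Product = (-3)/2 = -3/2


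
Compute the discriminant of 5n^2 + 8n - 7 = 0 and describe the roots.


D = b^2 - 4ac = (8)^2 - 4(5)(-7) = 64 + 140 = 204
Since D > 0: two distinct irrational roots


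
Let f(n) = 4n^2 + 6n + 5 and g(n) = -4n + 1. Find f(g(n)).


Substitute g(n) into f:
f(g(n)) = 4*(-4n + 1)^2 + 6*(-4n + 1) + 5
(-4n + 1)^2 = 16n^2 - 8n + 1
Expand and combine: 64n^2 - 56n + 15


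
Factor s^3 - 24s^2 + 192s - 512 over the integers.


Try integer roots (divisors of -512). s=8: p(8)=0.
Divide out (s - 8): quotient is s^2 - 16s + 64.
Factor the quadratic: (s - 8)(s - 8)
Result: (s - 8)(s - 8)(s - 8)


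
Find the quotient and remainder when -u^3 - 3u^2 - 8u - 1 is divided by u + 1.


(-u^3 - 3u^2 - 8u - 1) / (u + 1)
Step 1: -u^2 * (u + 1) = -u^3 - u^2; subtract.
Step 2: -2u * (u + 1) = -2u^2 - 2u; subtract.
Step 3: -6 * (u + 1) = -6u - 6; subtract.
Quotient: -u^2 - 2u - 6, Remainder: 5


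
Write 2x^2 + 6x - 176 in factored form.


Roots satisfy r1 + r2 = -b/a = -3 and r1*r2 = c/a = -88.
So r1 = -11, r2 = 8.
2x^2 + 6x - 176 = 2(x - r1)(x - r2) = 2(x + 11)(x - 8)


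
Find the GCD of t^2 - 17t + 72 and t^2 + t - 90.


Factor each:
  t^2 - 17t + 72 = (t - 9)(t - 8)
  t^2 + t - 90 = (t - 9)(t + 10)
Common monic factor: t - 9


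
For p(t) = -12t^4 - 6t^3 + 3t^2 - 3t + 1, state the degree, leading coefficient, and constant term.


Highest power of t is 4, with coefficient -12. Constant term is 1.
Degree = 4, leading coefficient = -12, constant term = 1


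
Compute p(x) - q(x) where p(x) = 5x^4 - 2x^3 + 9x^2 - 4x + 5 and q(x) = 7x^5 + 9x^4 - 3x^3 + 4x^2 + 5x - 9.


Distribute the minus sign:
  (5x^4 - 2x^3 + 9x^2 - 4x + 5)
- (7x^5 + 9x^4 - 3x^3 + 4x^2 + 5x - 9)
Negate second polynomial: -7x^5 - 9x^4 + 3x^3 - 4x^2 - 5x + 9
Add: -7x^5 - 4x^4 + x^3 + 5x^2 - 9x + 14


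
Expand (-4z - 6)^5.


Expand (-4z - 6)^5 by repeated multiplication:
  (-4z - 6)^2 = 16z^2 + 48z + 36
  (-4z - 6)^3 = -64z^3 - 288z^2 - 432z - 216
  (-4z - 6)^4 = 256z^4 + 1536z^3 + 3456z^2 + 3456z + 1296
= -1024z^5 - 7680z^4 - 23040z^3 - 34560z^2 - 25920z - 7776


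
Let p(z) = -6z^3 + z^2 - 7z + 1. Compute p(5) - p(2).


p(5) = -759
p(2) = -57
p(5) - p(2) = -759 + 57 = -702


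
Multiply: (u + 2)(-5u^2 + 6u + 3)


Distribute each term of the first polynomial:
  (u)(-5u^2 + 6u + 3) = -5u^3 + 6u^2 + 3u
  (2)(-5u^2 + 6u + 3) = -10u^2 + 12u + 6
Sum: -5u^3 - 4u^2 + 15u + 6


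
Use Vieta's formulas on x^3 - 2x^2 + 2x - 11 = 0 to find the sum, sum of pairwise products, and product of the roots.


Monic cubic x^3+bx^2+cx+d=0: sum=-b, pairwise sum=c, product=-d.
b=-2, c=2, d=-11
r1+r2+r3 = 2
r1r2+r1r3+r2r3 = 2
r1r2r3 = 11


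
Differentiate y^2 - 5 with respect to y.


Apply the power rule term by term:
  d/dy(y^2) = 2y
  d/dy(-5) = 0
p'(y) = 2y


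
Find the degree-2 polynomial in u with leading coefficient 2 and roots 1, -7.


p(u) = 2(u - 1)(u + 7)
Expand: 2u^2 + 12u - 14


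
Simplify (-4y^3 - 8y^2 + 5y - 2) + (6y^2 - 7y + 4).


Align terms by degree and add:
  -4y^3 - 8y^2 + 5y - 2
+ 6y^2 - 7y + 4
= -4y^3 - 2y^2 - 2y + 2


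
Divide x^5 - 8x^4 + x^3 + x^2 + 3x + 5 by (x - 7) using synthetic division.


Synthetic division with c = 7. Coefficients: 1, -8, 1, 1, 3, 5
Bring down 1.
  1 * 7 = 7; 7 - 8 = -1
  -1 * 7 = -7; -7 + 1 = -6
  -6 * 7 = -42; -42 + 1 = -41
  -41 * 7 = -287; -287 + 3 = -284
  -284 * 7 = -1988; -1988 + 5 = -1983
Quotient: x^4 - x^3 - 6x^2 - 41x - 284, Remainder: -1983


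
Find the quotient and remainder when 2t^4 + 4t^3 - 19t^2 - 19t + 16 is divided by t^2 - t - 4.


(2t^4 + 4t^3 - 19t^2 - 19t + 16) / (t^2 - t - 4)
Step 1: 2t^2 * (t^2 - t - 4) = 2t^4 - 2t^3 - 8t^2; subtract.
Step 2: 6t * (t^2 - t - 4) = 6t^3 - 6t^2 - 24t; subtract.
Step 3: -5 * (t^2 - t - 4) = -5t^2 + 5t + 20; subtract.
Quotient: 2t^2 + 6t - 5, Remainder: -4


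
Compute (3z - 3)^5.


Expand (3z - 3)^5 by repeated multiplication:
  (3z - 3)^2 = 9z^2 - 18z + 9
  (3z - 3)^3 = 27z^3 - 81z^2 + 81z - 27
  (3z - 3)^4 = 81z^4 - 324z^3 + 486z^2 - 324z + 81
= 243z^5 - 1215z^4 + 2430z^3 - 2430z^2 + 1215z - 243


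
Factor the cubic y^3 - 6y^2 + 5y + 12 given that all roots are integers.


Try integer roots (divisors of 12). y=-1: p(-1)=0.
Divide out (y + 1): quotient is y^2 - 7y + 12.
Factor the quadratic: (y - 3)(y - 4)
Result: (y + 1)(y - 3)(y - 4)


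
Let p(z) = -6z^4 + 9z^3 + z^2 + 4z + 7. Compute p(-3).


Using direct substitution:
  -6 * (-3)^4 = -486
  9 * (-3)^3 = -243
  1 * (-3)^2 = 9
  4 * (-3)^1 = -12
  constant: 7
Sum = -486 - 243 + 9 - 12 + 7 = -725


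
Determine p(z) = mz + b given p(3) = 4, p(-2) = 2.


p(z) = mz + b. Using p(3)=4, p(-2)=2:
m = (4 - 2)/(3 + 2) = 2/5 = 2/5
b = 4 - m*(3) = 4 - 6/5 = 14/5
p(z) = (2/5)z + (14/5)


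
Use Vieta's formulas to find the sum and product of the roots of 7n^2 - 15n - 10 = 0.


For an^2+bn+c=0: sum = -b/a, product = c/a.
a=7, b=-15, c=-10
Sum = -(-15)/7 = 15/7
Product = (-10)/7 = -10/7


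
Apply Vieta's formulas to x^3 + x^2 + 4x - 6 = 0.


Monic cubic x^3+bx^2+cx+d=0: sum=-b, pairwise sum=c, product=-d.
b=1, c=4, d=-6
r1+r2+r3 = -1
r1r2+r1r3+r2r3 = 4
r1r2r3 = 6


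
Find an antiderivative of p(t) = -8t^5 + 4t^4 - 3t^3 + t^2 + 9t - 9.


Reverse power rule on each term:
  ∫ -8t^5 dt = -(4/3)t^6
  ∫ 4t^4 dt = (4/5)t^5
  ∫ -3t^3 dt = -(3/4)t^4
  ∫ t^2 dt = (1/3)t^3
  ∫ 9t dt = (9/2)t^2
  ∫ -9 dt = -9t
F(t) = -(4/3)t^6 + (4/5)t^5 - (3/4)t^4 + (1/3)t^3 + (9/2)t^2 - 9t + C


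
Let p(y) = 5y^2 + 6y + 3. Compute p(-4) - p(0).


p(-4) = 59
p(0) = 3
p(-4) - p(0) = 59 - 3 = 56


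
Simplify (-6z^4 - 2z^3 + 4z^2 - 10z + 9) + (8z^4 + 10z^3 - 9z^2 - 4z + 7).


Align terms by degree and add:
  -6z^4 - 2z^3 + 4z^2 - 10z + 9
+ 8z^4 + 10z^3 - 9z^2 - 4z + 7
= 2z^4 + 8z^3 - 5z^2 - 14z + 16


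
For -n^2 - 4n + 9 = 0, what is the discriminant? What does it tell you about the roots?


D = b^2 - 4ac = (-4)^2 - 4(-1)(9) = 16 + 36 = 52
Since D > 0: two distinct irrational roots


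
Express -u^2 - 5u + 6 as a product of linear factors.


Roots satisfy r1 + r2 = -b/a = -5 and r1*r2 = c/a = -6.
So r1 = 1, r2 = -6.
-u^2 - 5u + 6 = -(u - r1)(u - r2) = -(u - 1)(u + 6)


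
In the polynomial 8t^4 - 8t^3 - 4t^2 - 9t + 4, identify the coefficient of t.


Read off the coefficient of t: -9


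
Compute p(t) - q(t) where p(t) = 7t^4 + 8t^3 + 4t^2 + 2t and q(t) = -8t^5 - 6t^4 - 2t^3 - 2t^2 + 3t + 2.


Distribute the minus sign:
  (7t^4 + 8t^3 + 4t^2 + 2t)
- (-8t^5 - 6t^4 - 2t^3 - 2t^2 + 3t + 2)
Negate second polynomial: 8t^5 + 6t^4 + 2t^3 + 2t^2 - 3t - 2
Add: 8t^5 + 13t^4 + 10t^3 + 6t^2 - t - 2


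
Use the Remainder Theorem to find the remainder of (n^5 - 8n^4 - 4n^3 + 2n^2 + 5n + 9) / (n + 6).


By the Remainder Theorem, the remainder equals p(-6):
  1*(-6)^5 = -7776
  -8*(-6)^4 = -10368
  -4*(-6)^3 = 864
  2*(-6)^2 = 72
  5*(-6)^1 = -30
  constant: 9
Sum: -7776 - 10368 + 864 + 72 - 30 + 9 = -17229


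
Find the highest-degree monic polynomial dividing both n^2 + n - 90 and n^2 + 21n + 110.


Factor each:
  n^2 + n - 90 = (n + 10)(n - 9)
  n^2 + 21n + 110 = (n + 10)(n + 11)
Common monic factor: n + 10


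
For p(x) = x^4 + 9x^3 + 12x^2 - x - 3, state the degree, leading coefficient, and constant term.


Highest power of x is 4, with coefficient 1. Constant term is -3.
Degree = 4, leading coefficient = 1, constant term = -3


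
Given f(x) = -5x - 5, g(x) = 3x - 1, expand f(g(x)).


Substitute g(x) into f:
f(g(x)) = -5*(3x - 1) + (-5)
Expand and combine: -15x


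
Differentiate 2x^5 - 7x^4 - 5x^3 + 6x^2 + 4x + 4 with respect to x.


Apply the power rule term by term:
  d/dx(2x^5) = 10x^4
  d/dx(-7x^4) = -28x^3
  d/dx(-5x^3) = -15x^2
  d/dx(6x^2) = 12x
  d/dx(4x) = 4
  d/dx(4) = 0
p'(x) = 10x^4 - 28x^3 - 15x^2 + 12x + 4


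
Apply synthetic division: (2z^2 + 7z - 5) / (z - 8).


Synthetic division with c = 8. Coefficients: 2, 7, -5
Bring down 2.
  2 * 8 = 16; 16 + 7 = 23
  23 * 8 = 184; 184 - 5 = 179
Quotient: 2z + 23, Remainder: 179


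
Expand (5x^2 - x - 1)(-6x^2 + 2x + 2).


Distribute each term of the first polynomial:
  (5x^2)(-6x^2 + 2x + 2) = -30x^4 + 10x^3 + 10x^2
  (-x)(-6x^2 + 2x + 2) = 6x^3 - 2x^2 - 2x
  (-1)(-6x^2 + 2x + 2) = 6x^2 - 2x - 2
Sum: -30x^4 + 16x^3 + 14x^2 - 4x - 2


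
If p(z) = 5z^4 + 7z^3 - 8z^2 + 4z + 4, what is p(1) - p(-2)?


p(1) = 12
p(-2) = -12
p(1) - p(-2) = 12 + 12 = 24


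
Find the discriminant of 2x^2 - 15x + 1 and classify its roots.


D = b^2 - 4ac = (-15)^2 - 4(2)(1) = 225 - 8 = 217
Since D > 0: two distinct irrational roots


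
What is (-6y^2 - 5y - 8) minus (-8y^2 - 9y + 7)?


Distribute the minus sign:
  (-6y^2 - 5y - 8)
- (-8y^2 - 9y + 7)
Negate second polynomial: 8y^2 + 9y - 7
Add: 2y^2 + 4y - 15


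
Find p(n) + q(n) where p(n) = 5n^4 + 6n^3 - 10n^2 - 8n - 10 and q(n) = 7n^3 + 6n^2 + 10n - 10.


Align terms by degree and add:
  5n^4 + 6n^3 - 10n^2 - 8n - 10
+ 7n^3 + 6n^2 + 10n - 10
= 5n^4 + 13n^3 - 4n^2 + 2n - 20


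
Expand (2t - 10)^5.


Expand (2t - 10)^5 by repeated multiplication:
  (2t - 10)^2 = 4t^2 - 40t + 100
  (2t - 10)^3 = 8t^3 - 120t^2 + 600t - 1000
  (2t - 10)^4 = 16t^4 - 320t^3 + 2400t^2 - 8000t + 10000
= 32t^5 - 800t^4 + 8000t^3 - 40000t^2 + 100000t - 100000


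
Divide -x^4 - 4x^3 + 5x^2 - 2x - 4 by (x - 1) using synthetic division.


Synthetic division with c = 1. Coefficients: -1, -4, 5, -2, -4
Bring down -1.
  -1 * 1 = -1; -1 - 4 = -5
  -5 * 1 = -5; -5 + 5 = 0
  0 * 1 = 0; 0 - 2 = -2
  -2 * 1 = -2; -2 - 4 = -6
Quotient: -x^3 - 5x^2 - 2, Remainder: -6


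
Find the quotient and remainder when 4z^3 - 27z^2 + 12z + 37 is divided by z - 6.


(4z^3 - 27z^2 + 12z + 37) / (z - 6)
Step 1: 4z^2 * (z - 6) = 4z^3 - 24z^2; subtract.
Step 2: -3z * (z - 6) = -3z^2 + 18z; subtract.
Step 3: -6 * (z - 6) = -6z + 36; subtract.
Quotient: 4z^2 - 3z - 6, Remainder: 1


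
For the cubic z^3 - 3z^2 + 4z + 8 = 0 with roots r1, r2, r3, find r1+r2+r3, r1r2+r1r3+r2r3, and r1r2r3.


Monic cubic z^3+bz^2+cz+d=0: sum=-b, pairwise sum=c, product=-d.
b=-3, c=4, d=8
r1+r2+r3 = 3
r1r2+r1r3+r2r3 = 4
r1r2r3 = -8


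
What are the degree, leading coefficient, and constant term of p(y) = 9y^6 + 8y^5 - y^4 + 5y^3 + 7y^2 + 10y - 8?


Highest power of y is 6, with coefficient 9. Constant term is -8.
Degree = 6, leading coefficient = 9, constant term = -8


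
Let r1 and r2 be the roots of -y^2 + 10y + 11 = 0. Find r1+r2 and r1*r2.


For ay^2+by+c=0: sum = -b/a, product = c/a.
a=-1, b=10, c=11
Sum = -(10)/-1 = 10
Product = (11)/-1 = -11


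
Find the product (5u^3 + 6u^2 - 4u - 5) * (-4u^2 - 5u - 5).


Distribute each term of the first polynomial:
  (5u^3)(-4u^2 - 5u - 5) = -20u^5 - 25u^4 - 25u^3
  (6u^2)(-4u^2 - 5u - 5) = -24u^4 - 30u^3 - 30u^2
  (-4u)(-4u^2 - 5u - 5) = 16u^3 + 20u^2 + 20u
  (-5)(-4u^2 - 5u - 5) = 20u^2 + 25u + 25
Sum: -20u^5 - 49u^4 - 39u^3 + 10u^2 + 45u + 25


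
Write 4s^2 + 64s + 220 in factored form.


Roots satisfy r1 + r2 = -b/a = -16 and r1*r2 = c/a = 55.
So r1 = -5, r2 = -11.
4s^2 + 64s + 220 = 4(s - r1)(s - r2) = 4(s + 5)(s + 11)


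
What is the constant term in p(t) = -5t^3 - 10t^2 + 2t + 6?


Read off the constant term: 6


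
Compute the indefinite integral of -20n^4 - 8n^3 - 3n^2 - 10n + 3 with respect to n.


Reverse power rule on each term:
  ∫ -20n^4 dn = -4n^5
  ∫ -8n^3 dn = -2n^4
  ∫ -3n^2 dn = -n^3
  ∫ -10n dn = -5n^2
  ∫ 3 dn = 3n
F(n) = -4n^5 - 2n^4 - n^3 - 5n^2 + 3n + C


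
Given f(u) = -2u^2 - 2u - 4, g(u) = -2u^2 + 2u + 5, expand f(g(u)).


Substitute g(u) into f:
f(g(u)) = -2*(-2u^2 + 2u + 5)^2 + (-2)*(-2u^2 + 2u + 5) + (-4)
(-2u^2 + 2u + 5)^2 = 4u^4 - 8u^3 - 16u^2 + 20u + 25
Expand and combine: -8u^4 + 16u^3 + 36u^2 - 44u - 64


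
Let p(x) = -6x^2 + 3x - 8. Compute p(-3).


Using direct substitution:
  -6 * (-3)^2 = -54
  3 * (-3)^1 = -9
  constant: -8
Sum = -54 - 9 - 8 = -71


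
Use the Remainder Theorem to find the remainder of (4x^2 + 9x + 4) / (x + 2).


By the Remainder Theorem, the remainder equals p(-2):
  4*(-2)^2 = 16
  9*(-2)^1 = -18
  constant: 4
Sum: 16 - 18 + 4 = 2


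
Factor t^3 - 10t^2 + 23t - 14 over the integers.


Try integer roots (divisors of -14). t=7: p(7)=0.
Divide out (t - 7): quotient is t^2 - 3t + 2.
Factor the quadratic: (t - 1)(t - 2)
Result: (t - 7)(t - 1)(t - 2)


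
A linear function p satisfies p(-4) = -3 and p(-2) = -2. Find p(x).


p(x) = mx + b. Using p(-4)=-3, p(-2)=-2:
m = (-3 + 2)/(-4 + 2) = -1/-2 = 1/2
b = -3 - m*(-4) = -3 + 2 = -1
p(x) = (1/2)x - 1


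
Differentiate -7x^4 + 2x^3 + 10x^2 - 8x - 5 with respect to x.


Apply the power rule term by term:
  d/dx(-7x^4) = -28x^3
  d/dx(2x^3) = 6x^2
  d/dx(10x^2) = 20x
  d/dx(-8x) = -8
  d/dx(-5) = 0
p'(x) = -28x^3 + 6x^2 + 20x - 8


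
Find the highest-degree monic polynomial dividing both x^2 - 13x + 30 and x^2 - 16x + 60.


Factor each:
  x^2 - 13x + 30 = (x - 10)(x - 3)
  x^2 - 16x + 60 = (x - 10)(x - 6)
Common monic factor: x - 10


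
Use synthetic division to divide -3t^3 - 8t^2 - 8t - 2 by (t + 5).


Synthetic division with c = -5. Coefficients: -3, -8, -8, -2
Bring down -3.
  -3 * -5 = 15; 15 - 8 = 7
  7 * -5 = -35; -35 - 8 = -43
  -43 * -5 = 215; 215 - 2 = 213
Quotient: -3t^2 + 7t - 43, Remainder: 213


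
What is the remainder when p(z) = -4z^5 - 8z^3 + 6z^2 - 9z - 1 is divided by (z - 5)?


By the Remainder Theorem, the remainder equals p(5):
  -4*(5)^5 = -12500
  0*(5)^4 = 0
  -8*(5)^3 = -1000
  6*(5)^2 = 150
  -9*(5)^1 = -45
  constant: -1
Sum: -12500 + 0 - 1000 + 150 - 45 - 1 = -13396


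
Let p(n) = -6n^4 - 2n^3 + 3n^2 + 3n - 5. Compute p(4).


Using direct substitution:
  -6 * (4)^4 = -1536
  -2 * (4)^3 = -128
  3 * (4)^2 = 48
  3 * (4)^1 = 12
  constant: -5
Sum = -1536 - 128 + 48 + 12 - 5 = -1609


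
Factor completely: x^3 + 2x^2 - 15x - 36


Try integer roots (divisors of -36). x=-3: p(-3)=0.
Divide out (x + 3): quotient is x^2 - x - 12.
Factor the quadratic: (x - 4)(x + 3)
Result: (x + 3)(x - 4)(x + 3)
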